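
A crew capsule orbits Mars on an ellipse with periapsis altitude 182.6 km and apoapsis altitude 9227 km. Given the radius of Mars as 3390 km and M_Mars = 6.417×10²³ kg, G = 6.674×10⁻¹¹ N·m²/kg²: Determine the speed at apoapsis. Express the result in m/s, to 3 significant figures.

v ≈ 1220 m/s

μ = GM = 6.674×10⁻¹¹ × 6.417×10²³ = 4.283×10¹³ m³/s².
r_p = 3390 + 182.6 = 3572.6 km = 3.5726×10⁶ m.
r_a = 3390 + 9227 = 12617 km = 1.2617×10⁷ m.
Semi-major axis a = (r_p + r_a)/2 = 8094.8 km = 8.095×10⁶ m.
Vis-viva: v² = μ(2/r − 1/a) = 4.283×10¹³ × (1.585×10⁻⁷ − 1.235×10⁻⁷) = 1.498×10⁶ m²/s².
v = 1224 m/s.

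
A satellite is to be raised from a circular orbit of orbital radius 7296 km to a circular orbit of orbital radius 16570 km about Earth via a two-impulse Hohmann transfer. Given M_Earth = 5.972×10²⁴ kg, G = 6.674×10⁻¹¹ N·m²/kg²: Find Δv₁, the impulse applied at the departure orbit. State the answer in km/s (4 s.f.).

Δv ≈ 1.318 km/s

μ = GM = 6.674×10⁻¹¹ × 5.972×10²⁴ = 3.986×10¹⁴ m³/s².
r₁ = 7296 km = 7.296×10⁶ m.
r₂ = 16570 km = 1.657×10⁷ m.
Transfer ellipse a_t = (r₁ + r₂)/2 = 1.193×10⁷ m.
At r₁: circular v_c1 = √(μ/r₁) = 7391 m/s; transfer-perigee v_p = √[μ(2/r₁ − 1/a_t)] = 8710 m/s.
Δv₁ = v_p − v_c1 = 1318 m/s.
= 1.318 km/s.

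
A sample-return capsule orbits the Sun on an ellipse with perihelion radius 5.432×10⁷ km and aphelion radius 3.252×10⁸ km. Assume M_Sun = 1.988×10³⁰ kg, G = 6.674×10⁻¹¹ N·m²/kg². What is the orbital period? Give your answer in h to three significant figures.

T ≈ 12500 h

μ = GM = 6.674×10⁻¹¹ × 1.988×10³⁰ = 1.327×10²⁰ m³/s².
Semi-major axis a = (r_p + r_a)/2 = (5.4320×10⁷ + 3.2520×10⁸)/2 = 1.8976×10⁸ km = 1.898×10¹¹ m.
By Kepler's third law T = 2π√(a³/μ) = 2π × 7.176×10⁶ = 4.509×10⁷ s.
= 12530 h.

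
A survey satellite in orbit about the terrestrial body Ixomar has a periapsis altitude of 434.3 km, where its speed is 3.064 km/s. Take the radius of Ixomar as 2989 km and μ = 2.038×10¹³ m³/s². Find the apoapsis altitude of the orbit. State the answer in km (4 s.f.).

r_p = 2989 + 434.3 = 3423.3 km = 3.423×10⁶ m.
Specific energy ε = v²/2 − μ/r = -1.259×10⁶ J/kg, so a = −μ/(2ε) = 8.092×10⁶ m.
The apsides satisfy r_p + r_a = 2a, so the apoapsis radius is 2a − r_p = 1.276×10⁷ m = 12761 km.
Apoapsis altitude = 12761 − 2989 = 9771.7 km.

apoapsis altitude ≈ 9772 km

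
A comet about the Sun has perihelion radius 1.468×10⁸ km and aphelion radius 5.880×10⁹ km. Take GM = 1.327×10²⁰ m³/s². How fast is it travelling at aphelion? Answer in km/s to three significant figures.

Semi-major axis a = (r_p + r_a)/2 = 3.0134×10⁹ km = 3.013×10¹² m.
Vis-viva: v² = μ(2/r − 1/a) = 1.327×10²⁰ × (3.401×10⁻¹³ − 3.319×10⁻¹³) = 1.099×10⁶ m²/s².
v = 1049 m/s = 1.049 km/s.

v ≈ 1.05 km/s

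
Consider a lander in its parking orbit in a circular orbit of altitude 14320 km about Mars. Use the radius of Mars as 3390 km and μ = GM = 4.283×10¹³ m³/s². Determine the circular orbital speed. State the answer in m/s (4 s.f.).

r = 3390 + 14320 = 17710 km = 1.7710×10⁷ m.
For a circular orbit v = √(μ/r) = √(4.283×10¹³ / 1.771×10⁷) = √(2.418×10⁶) = 1555 m/s.

v ≈ 1555 m/s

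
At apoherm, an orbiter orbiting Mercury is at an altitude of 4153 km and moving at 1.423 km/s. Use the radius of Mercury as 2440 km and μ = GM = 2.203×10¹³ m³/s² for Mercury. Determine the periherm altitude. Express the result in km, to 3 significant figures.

r_a = 2440 + 4153 = 6593.0 km = 6.593×10⁶ m.
Specific energy ε = v²/2 − μ/r = -2.329×10⁶ J/kg, so a = −μ/(2ε) = 4.730×10⁶ m.
The apsides satisfy r_p + r_a = 2a, so the periherm radius is 2a − r_a = 2.866×10⁶ m = 2866.2 km.
Periherm altitude = 2866.2 − 2440 = 426.16 km.

periherm altitude ≈ 426 km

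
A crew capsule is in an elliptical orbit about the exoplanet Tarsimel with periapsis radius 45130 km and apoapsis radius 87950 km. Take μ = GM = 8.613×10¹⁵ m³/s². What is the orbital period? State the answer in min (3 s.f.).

Semi-major axis a = (r_p + r_a)/2 = (45130 + 87950)/2 = 66540 km = 6.654×10⁷ m.
By Kepler's third law T = 2π√(a³/μ) = 2π × 5.849×10³ = 3.675×10⁴ s.
= 612.5 min.

T ≈ 612 min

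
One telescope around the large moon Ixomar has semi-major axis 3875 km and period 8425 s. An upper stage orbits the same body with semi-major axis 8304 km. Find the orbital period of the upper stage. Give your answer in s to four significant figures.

Kepler's third law: T² ∝ a³, so T₂ = T₁ (a₂/a₁)^(3/2).
a₂/a₁ = 2.143, (a₂/a₁)^(3/2) = 3.137.
T₂ = 8425 × 3.137 = 26430 s.

T₂ ≈ 26430 s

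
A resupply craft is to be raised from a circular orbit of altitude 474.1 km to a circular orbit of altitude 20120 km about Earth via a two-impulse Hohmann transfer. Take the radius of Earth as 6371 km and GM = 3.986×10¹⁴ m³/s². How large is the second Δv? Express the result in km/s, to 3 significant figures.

Δv ≈ 1.39 km/s

r₁ = 6371 + 474.1 = 6845.1 km = 6.8451×10⁶ m.
r₂ = 6371 + 20120 = 26491 km = 2.6491×10⁷ m.
Transfer ellipse a_t = (r₁ + r₂)/2 = 1.667×10⁷ m.
At r₁: circular v_c1 = √(μ/r₁) = 7631 m/s; transfer-perigee v_p = √[μ(2/r₁ − 1/a_t)] = 9620 m/s.
At r₂: circular v_c2 = √(μ/r₂) = 3879 m/s; transfer-apogee v_a = √[μ(2/r₂ − 1/a_t)] = 2486 m/s.
Δv₂ = v_c2 − v_a = 1393 m/s.
= 1.393 km/s.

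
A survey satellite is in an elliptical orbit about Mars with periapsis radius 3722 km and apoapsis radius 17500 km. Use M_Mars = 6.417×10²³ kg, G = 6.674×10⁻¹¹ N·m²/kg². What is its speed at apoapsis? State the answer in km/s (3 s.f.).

μ = GM = 6.674×10⁻¹¹ × 6.417×10²³ = 4.283×10¹³ m³/s².
Semi-major axis a = (r_p + r_a)/2 = 10611 km = 1.061×10⁷ m.
Vis-viva: v² = μ(2/r − 1/a) = 4.283×10¹³ × (1.143×10⁻⁷ − 9.424×10⁻⁸) = 8.584×10⁵ m²/s².
v = 926.5 m/s = 0.9265 km/s.

v ≈ 0.927 km/s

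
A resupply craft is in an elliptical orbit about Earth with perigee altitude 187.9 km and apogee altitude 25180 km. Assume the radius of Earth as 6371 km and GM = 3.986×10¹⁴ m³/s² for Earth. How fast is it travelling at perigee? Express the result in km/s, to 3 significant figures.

r_p = 6371 + 187.9 = 6558.9 km = 6.5589×10⁶ m.
r_a = 6371 + 25180 = 31551 km = 3.1551×10⁷ m.
Semi-major axis a = (r_p + r_a)/2 = 19055 km = 1.905×10⁷ m.
Vis-viva: v² = μ(2/r − 1/a) = 3.986×10¹⁴ × (3.049×10⁻⁷ − 5.248×10⁻⁸) = 1.006×10⁸ m²/s².
v = 10030 m/s = 10.03 km/s.

v ≈ 10.0 km/s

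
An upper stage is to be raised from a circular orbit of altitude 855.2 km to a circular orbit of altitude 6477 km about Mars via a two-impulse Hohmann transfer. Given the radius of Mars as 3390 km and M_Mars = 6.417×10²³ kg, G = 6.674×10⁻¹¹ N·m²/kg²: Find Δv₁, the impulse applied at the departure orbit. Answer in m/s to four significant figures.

Δv ≈ 579.7 m/s

μ = GM = 6.674×10⁻¹¹ × 6.417×10²³ = 4.283×10¹³ m³/s².
r₁ = 3390 + 855.2 = 4245.2 km = 4.2452×10⁶ m.
r₂ = 3390 + 6477 = 9867.0 km = 9.8670×10⁶ m.
Transfer ellipse a_t = (r₁ + r₂)/2 = 7.056×10⁶ m.
At r₁: circular v_c1 = √(μ/r₁) = 3176 m/s; transfer-periapsis v_p = √[μ(2/r₁ − 1/a_t)] = 3756 m/s.
Δv₁ = v_p − v_c1 = 579.7 m/s.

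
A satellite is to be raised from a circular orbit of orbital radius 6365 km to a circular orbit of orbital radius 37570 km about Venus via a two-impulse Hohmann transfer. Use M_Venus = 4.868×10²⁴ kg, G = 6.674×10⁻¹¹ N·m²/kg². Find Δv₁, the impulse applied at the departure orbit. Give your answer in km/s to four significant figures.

μ = GM = 6.674×10⁻¹¹ × 4.868×10²⁴ = 3.249×10¹⁴ m³/s².
r₁ = 6365 km = 6.365×10⁶ m.
r₂ = 37570 km = 3.757×10⁷ m.
Transfer ellipse a_t = (r₁ + r₂)/2 = 2.197×10⁷ m.
At r₁: circular v_c1 = √(μ/r₁) = 7144 m/s; transfer-periapsis v_p = √[μ(2/r₁ − 1/a_t)] = 9343 m/s.
Δv₁ = v_p − v_c1 = 2199 m/s.
= 2.199 km/s.

Δv ≈ 2.199 km/s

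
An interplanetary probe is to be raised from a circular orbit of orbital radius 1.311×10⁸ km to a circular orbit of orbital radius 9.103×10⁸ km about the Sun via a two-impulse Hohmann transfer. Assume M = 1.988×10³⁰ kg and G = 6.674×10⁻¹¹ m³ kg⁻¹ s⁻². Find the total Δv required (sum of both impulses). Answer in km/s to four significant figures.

Δv_total ≈ 16.27 km/s

μ = GM = 6.674×10⁻¹¹ × 1.988×10³⁰ = 1.327×10²⁰ m³/s².
r₁ = 1.311×10⁸ km = 1.311×10¹¹ m.
r₂ = 9.103×10⁸ km = 9.103×10¹¹ m.
Transfer ellipse a_t = (r₁ + r₂)/2 = 5.207×10¹¹ m.
At r₁: circular v_c1 = √(μ/r₁) = 31810 m/s; transfer-perihelion v_p = √[μ(2/r₁ − 1/a_t)] = 42060 m/s.
Δv₁ = v_p − v_c1 = 10250 m/s.
At r₂: circular v_c2 = √(μ/r₂) = 12070 m/s; transfer-aphelion v_a = √[μ(2/r₂ − 1/a_t)] = 6058 m/s.
Δv₂ = v_c2 − v_a = 6015 m/s.
Total Δv = Δv₁ + Δv₂ = 16270 m/s = 16.27 km/s.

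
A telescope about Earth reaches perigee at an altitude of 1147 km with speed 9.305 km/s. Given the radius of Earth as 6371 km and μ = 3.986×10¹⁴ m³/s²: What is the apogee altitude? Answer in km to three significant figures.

r_p = 6371 + 1147 = 7518.0 km = 7.518×10⁶ m.
Specific energy ε = v²/2 − μ/r = -9.728×10⁶ J/kg, so a = −μ/(2ε) = 2.049×10⁷ m.
The apsides satisfy r_p + r_a = 2a, so the apogee radius is 2a − r_p = 3.346×10⁷ m = 33457 km.
Apogee altitude = 33457 − 6371 = 27086 km.

apogee altitude ≈ 27100 km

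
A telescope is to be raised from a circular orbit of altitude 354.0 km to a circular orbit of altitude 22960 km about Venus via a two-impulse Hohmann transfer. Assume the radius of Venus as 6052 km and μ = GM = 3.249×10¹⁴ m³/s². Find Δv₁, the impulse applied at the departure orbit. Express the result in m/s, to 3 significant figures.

Δv ≈ 1990 m/s

r₁ = 6052 + 354.0 = 6406.0 km = 6.4060×10⁶ m.
r₂ = 6052 + 22960 = 29012 km = 2.9012×10⁷ m.
Transfer ellipse a_t = (r₁ + r₂)/2 = 1.771×10⁷ m.
At r₁: circular v_c1 = √(μ/r₁) = 7122 m/s; transfer-periapsis v_p = √[μ(2/r₁ − 1/a_t)] = 9115 m/s.
Δv₁ = v_p − v_c1 = 1994 m/s.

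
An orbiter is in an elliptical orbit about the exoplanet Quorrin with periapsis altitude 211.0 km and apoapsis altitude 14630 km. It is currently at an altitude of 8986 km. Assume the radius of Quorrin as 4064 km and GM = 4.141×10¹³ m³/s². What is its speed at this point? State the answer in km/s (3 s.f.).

r_p = 4064 + 211.0 = 4275.0 km = 4.2750×10⁶ m.
r_a = 4064 + 14630 = 18694 km = 1.8694×10⁷ m.
r = 4064 + 8986 = 13050 km = 1.305×10⁷ m.
Semi-major axis a = (r_p + r_a)/2 = 11484 km = 1.148×10⁷ m.
Vis-viva: v² = μ(2/r − 1/a) = 4.141×10¹³ × (1.533×10⁻⁷ − 8.707×10⁻⁸) = 2.741×10⁶ m²/s².
v = 1655 m/s = 1.655 km/s.

v ≈ 1.66 km/s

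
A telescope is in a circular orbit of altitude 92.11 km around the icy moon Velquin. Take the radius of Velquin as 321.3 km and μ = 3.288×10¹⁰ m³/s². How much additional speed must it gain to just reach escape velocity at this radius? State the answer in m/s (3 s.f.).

r = 321.3 + 92.11 = 413.41 km = 4.1341×10⁵ m.
Circular speed v_c = √(μ/r) = 282.0 m/s.
Escape speed v_esc = √(2μ/r) = √2 × v_c = 398.8 m/s.
Δv = v_esc − v_c = 116.8 m/s.

Δv ≈ 117 m/s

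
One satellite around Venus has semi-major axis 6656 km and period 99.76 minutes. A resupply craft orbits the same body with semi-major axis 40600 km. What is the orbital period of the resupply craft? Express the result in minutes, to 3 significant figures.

T₂ ≈ 1500 minutes

Kepler's third law: T² ∝ a³, so T₂ = T₁ (a₂/a₁)^(3/2).
a₂/a₁ = 6.100, (a₂/a₁)^(3/2) = 15.06.
T₂ = 99.76 × 15.06 = 1503 minutes.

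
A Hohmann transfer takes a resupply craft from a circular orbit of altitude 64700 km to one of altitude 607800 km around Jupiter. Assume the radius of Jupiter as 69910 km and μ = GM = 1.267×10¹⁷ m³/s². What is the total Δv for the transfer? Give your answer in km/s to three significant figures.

Δv_total ≈ 14.8 km/s

r₁ = 69910 + 64700 = 134610 km = 1.3461×10⁸ m.
r₂ = 69910 + 607800 = 677710 km = 6.7771×10⁸ m.
Transfer ellipse a_t = (r₁ + r₂)/2 = 4.062×10⁸ m.
At r₁: circular v_c1 = √(μ/r₁) = 30680 m/s; transfer-perijove v_p = √[μ(2/r₁ − 1/a_t)] = 39630 m/s.
Δv₁ = v_p − v_c1 = 8950 m/s.
At r₂: circular v_c2 = √(μ/r₂) = 13670 m/s; transfer-apojove v_a = √[μ(2/r₂ − 1/a_t)] = 7871 m/s.
Δv₂ = v_c2 − v_a = 5802 m/s.
Total Δv = Δv₁ + Δv₂ = 14750 m/s = 14.75 km/s.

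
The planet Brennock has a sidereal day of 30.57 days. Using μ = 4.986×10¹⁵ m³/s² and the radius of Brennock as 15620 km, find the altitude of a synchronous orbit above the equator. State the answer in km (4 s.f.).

h_sync ≈ 9.431×10⁵ km

T = 30.57 days = 2.641×10⁶ s.
A synchronous orbit has period T, so by Kepler's third law a = (μT²/4π²)^(1/3).
μT²/4π² = 4.986×10¹⁵ × (2.641×10⁶)² / 39.48 = 8.811×10²⁶ m³.
a = 9.587×10⁸ m = 9.5867×10⁵ km.
Altitude h = a − R = 9.5867×10⁵ − 15620 = 9.4305×10⁵ km.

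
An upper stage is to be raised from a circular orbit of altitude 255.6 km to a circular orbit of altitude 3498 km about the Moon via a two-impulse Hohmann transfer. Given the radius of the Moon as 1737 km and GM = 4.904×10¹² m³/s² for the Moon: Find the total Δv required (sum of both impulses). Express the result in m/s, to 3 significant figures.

Δv_total ≈ 569 m/s

r₁ = 1737 + 255.6 = 1992.6 km = 1.9926×10⁶ m.
r₂ = 1737 + 3498 = 5235.0 km = 5.2350×10⁶ m.
Transfer ellipse a_t = (r₁ + r₂)/2 = 3.614×10⁶ m.
At r₁: circular v_c1 = √(μ/r₁) = 1569 m/s; transfer-perilune v_p = √[μ(2/r₁ − 1/a_t)] = 1888 m/s.
Δv₁ = v_p − v_c1 = 319.4 m/s.
At r₂: circular v_c2 = √(μ/r₂) = 967.9 m/s; transfer-apolune v_a = √[μ(2/r₂ − 1/a_t)] = 718.7 m/s.
Δv₂ = v_c2 − v_a = 249.2 m/s.
Total Δv = Δv₁ + Δv₂ = 568.6 m/s.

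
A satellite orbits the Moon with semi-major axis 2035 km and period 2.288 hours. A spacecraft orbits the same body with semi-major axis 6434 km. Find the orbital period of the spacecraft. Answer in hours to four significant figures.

T₂ ≈ 12.86 hours

Kepler's third law: T² ∝ a³, so T₂ = T₁ (a₂/a₁)^(3/2).
a₂/a₁ = 3.162, (a₂/a₁)^(3/2) = 5.622.
T₂ = 2.288 × 5.622 = 12.86 hours.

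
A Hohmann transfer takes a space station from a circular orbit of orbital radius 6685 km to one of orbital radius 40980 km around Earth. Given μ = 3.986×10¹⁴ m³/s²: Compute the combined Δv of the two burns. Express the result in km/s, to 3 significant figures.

r₁ = 6685 km = 6.685×10⁶ m.
r₂ = 40980 km = 4.098×10⁷ m.
Transfer ellipse a_t = (r₁ + r₂)/2 = 2.383×10⁷ m.
At r₁: circular v_c1 = √(μ/r₁) = 7722 m/s; transfer-perigee v_p = √[μ(2/r₁ − 1/a_t)] = 10130 m/s.
Δv₁ = v_p − v_c1 = 2404 m/s.
At r₂: circular v_c2 = √(μ/r₂) = 3119 m/s; transfer-apogee v_a = √[μ(2/r₂ − 1/a_t)] = 1652 m/s.
Δv₂ = v_c2 − v_a = 1467 m/s.
Total Δv = Δv₁ + Δv₂ = 3871 m/s = 3.871 km/s.

Δv_total ≈ 3.87 km/s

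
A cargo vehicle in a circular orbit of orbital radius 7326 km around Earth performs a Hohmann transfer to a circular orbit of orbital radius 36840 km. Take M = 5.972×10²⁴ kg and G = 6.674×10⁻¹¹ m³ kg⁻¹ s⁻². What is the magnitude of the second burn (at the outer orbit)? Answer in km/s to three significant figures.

μ = GM = 6.674×10⁻¹¹ × 5.972×10²⁴ = 3.986×10¹⁴ m³/s².
r₁ = 7326 km = 7.326×10⁶ m.
r₂ = 36840 km = 3.684×10⁷ m.
Transfer ellipse a_t = (r₁ + r₂)/2 = 2.208×10⁷ m.
At r₁: circular v_c1 = √(μ/r₁) = 7376 m/s; transfer-perigee v_p = √[μ(2/r₁ − 1/a_t)] = 9527 m/s.
At r₂: circular v_c2 = √(μ/r₂) = 3289 m/s; transfer-apogee v_a = √[μ(2/r₂ − 1/a_t)] = 1895 m/s.
Δv₂ = v_c2 − v_a = 1395 m/s.
= 1.395 km/s.

Δv ≈ 1.39 km/s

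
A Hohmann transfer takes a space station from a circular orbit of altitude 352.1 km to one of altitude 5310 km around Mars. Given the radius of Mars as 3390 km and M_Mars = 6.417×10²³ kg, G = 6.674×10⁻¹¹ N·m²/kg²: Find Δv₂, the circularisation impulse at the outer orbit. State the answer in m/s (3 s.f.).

μ = GM = 6.674×10⁻¹¹ × 6.417×10²³ = 4.283×10¹³ m³/s².
r₁ = 3390 + 352.1 = 3742.1 km = 3.7421×10⁶ m.
r₂ = 3390 + 5310 = 8700.0 km = 8.7000×10⁶ m.
Transfer ellipse a_t = (r₁ + r₂)/2 = 6.221×10⁶ m.
At r₁: circular v_c1 = √(μ/r₁) = 3383 m/s; transfer-periapsis v_p = √[μ(2/r₁ − 1/a_t)] = 4001 m/s.
At r₂: circular v_c2 = √(μ/r₂) = 2219 m/s; transfer-apoapsis v_a = √[μ(2/r₂ − 1/a_t)] = 1721 m/s.
Δv₂ = v_c2 − v_a = 497.9 m/s.

Δv ≈ 498 m/s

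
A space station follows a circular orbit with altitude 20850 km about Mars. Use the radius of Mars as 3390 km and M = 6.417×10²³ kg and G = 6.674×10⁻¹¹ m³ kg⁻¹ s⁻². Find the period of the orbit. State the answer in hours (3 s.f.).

T ≈ 31.8 hours

μ = GM = 6.674×10⁻¹¹ × 6.417×10²³ = 4.283×10¹³ m³/s².
r = 3390 + 20850 = 24240 km = 2.4240×10⁷ m.
Kepler's third law: T = 2π√(r³/μ) = 2π√((2.424×10⁷)³ / 4.283×10¹³).
r³/μ = 3.326×10⁸ s², so T = 2π × 1.824×10⁴ = 1.146×10⁵ s.
Converting: 1.146×10⁵ s ÷ 3600 = 31.83 hours.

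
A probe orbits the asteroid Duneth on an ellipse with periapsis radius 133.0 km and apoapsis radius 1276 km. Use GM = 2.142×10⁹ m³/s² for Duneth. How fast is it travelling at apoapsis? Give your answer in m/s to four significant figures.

v ≈ 17.80 m/s

Semi-major axis a = (r_p + r_a)/2 = 704.50 km = 7.045×10⁵ m.
Vis-viva: v² = μ(2/r − 1/a) = 2.142×10⁹ × (1.567×10⁻⁶ − 1.419×10⁻⁶) = 3.169×10² m²/s².
v = 17.80 m/s.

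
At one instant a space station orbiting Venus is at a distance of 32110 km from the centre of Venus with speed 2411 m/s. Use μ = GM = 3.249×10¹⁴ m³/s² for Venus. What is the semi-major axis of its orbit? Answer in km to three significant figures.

r = 3.211×10⁷ m.
Vis-viva rearranged: 1/a = 2/r − v²/μ = 6.229×10⁻⁸ − 1.789×10⁻⁸ = 4.439×10⁻⁸ m⁻¹.
a = 2.253×10⁷ m = 22525 km.

a ≈ 22500 km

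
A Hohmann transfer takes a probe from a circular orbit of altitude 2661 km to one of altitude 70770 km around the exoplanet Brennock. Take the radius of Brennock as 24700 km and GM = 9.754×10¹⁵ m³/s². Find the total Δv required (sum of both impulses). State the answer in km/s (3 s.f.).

r₁ = 24700 + 2661 = 27361 km = 2.7361×10⁷ m.
r₂ = 24700 + 70770 = 95470 km = 9.5470×10⁷ m.
Transfer ellipse a_t = (r₁ + r₂)/2 = 6.142×10⁷ m.
At r₁: circular v_c1 = √(μ/r₁) = 18880 m/s; transfer-periapsis v_p = √[μ(2/r₁ − 1/a_t)] = 23540 m/s.
Δv₁ = v_p − v_c1 = 4660 m/s.
At r₂: circular v_c2 = √(μ/r₂) = 10110 m/s; transfer-apoapsis v_a = √[μ(2/r₂ − 1/a_t)] = 6747 m/s.
Δv₂ = v_c2 − v_a = 3361 m/s.
Total Δv = Δv₁ + Δv₂ = 8021 m/s = 8.021 km/s.

Δv_total ≈ 8.02 km/s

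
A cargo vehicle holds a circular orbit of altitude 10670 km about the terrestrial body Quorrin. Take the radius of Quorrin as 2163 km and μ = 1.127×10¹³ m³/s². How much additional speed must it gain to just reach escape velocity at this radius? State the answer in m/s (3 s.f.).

Δv ≈ 388 m/s

r = 2163 + 10670 = 12833 km = 1.2833×10⁷ m.
Circular speed v_c = √(μ/r) = 937.1 m/s.
Escape speed v_esc = √(2μ/r) = √2 × v_c = 1325 m/s.
Δv = v_esc − v_c = 388.2 m/s.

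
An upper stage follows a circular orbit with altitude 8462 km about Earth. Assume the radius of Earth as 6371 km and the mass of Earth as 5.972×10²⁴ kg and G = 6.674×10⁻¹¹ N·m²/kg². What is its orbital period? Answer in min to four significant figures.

μ = GM = 6.674×10⁻¹¹ × 5.972×10²⁴ = 3.986×10¹⁴ m³/s².
r = 6371 + 8462 = 14833 km = 1.4833×10⁷ m.
Kepler's third law: T = 2π√(r³/μ) = 2π√((1.483×10⁷)³ / 3.986×10¹⁴).
r³/μ = 8.188×10⁶ s², so T = 2π × 2.861×10³ = 1.798×10⁴ s.
Converting: 1.798×10⁴ s ÷ 60.00 = 299.7 min.

T ≈ 299.7 min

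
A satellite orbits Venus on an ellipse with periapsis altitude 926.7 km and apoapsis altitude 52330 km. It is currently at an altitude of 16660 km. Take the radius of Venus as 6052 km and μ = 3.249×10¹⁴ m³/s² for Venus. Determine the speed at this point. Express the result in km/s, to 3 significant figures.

r_p = 6052 + 926.7 = 6978.7 km = 6.9787×10⁶ m.
r_a = 6052 + 52330 = 58382 km = 5.8382×10⁷ m.
r = 6052 + 16660 = 22712 km = 2.271×10⁷ m.
Semi-major axis a = (r_p + r_a)/2 = 32680 km = 3.268×10⁷ m.
Vis-viva: v² = μ(2/r − 1/a) = 3.249×10¹⁴ × (8.806×10⁻⁸ − 3.060×10⁻⁸) = 1.867×10⁷ m²/s².
v = 4321 m/s = 4.321 km/s.

v ≈ 4.32 km/s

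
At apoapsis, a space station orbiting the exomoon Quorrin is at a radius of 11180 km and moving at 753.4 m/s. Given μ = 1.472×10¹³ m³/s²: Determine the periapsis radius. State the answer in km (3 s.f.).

periapsis radius ≈ 3070 km

r_a = 1.118×10⁷ m.
Specific energy ε = v²/2 − μ/r = -1.033×10⁶ J/kg, so a = −μ/(2ε) = 7.126×10⁶ m.
The apsides satisfy r_p + r_a = 2a, so the periapsis radius is 2a − r_a = 3.072×10⁶ m = 3072.1 km.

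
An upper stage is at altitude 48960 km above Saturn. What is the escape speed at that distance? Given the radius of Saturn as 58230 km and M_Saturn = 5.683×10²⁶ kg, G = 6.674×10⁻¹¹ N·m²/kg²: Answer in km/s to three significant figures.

μ = GM = 6.674×10⁻¹¹ × 5.683×10²⁶ = 3.793×10¹⁶ m³/s².
r = 58230 + 48960 = 107190 km = 1.0719×10⁸ m.
Escape speed v_esc = √(2μ/r) = √(2 × 3.793×10¹⁶ / 1.072×10⁸) = √(7.077×10⁸) = 26600 m/s.
= 26.60 km/s.

v_esc ≈ 26.6 km/s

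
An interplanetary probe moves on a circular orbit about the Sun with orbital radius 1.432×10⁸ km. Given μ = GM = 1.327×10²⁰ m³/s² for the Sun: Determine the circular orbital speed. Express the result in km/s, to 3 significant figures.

v ≈ 30.4 km/s

r = 1.432×10⁸ km = 1.432×10¹¹ m.
For a circular orbit v = √(μ/r) = √(1.327×10²⁰ / 1.432×10¹¹) = √(9.267×10⁸) = 30440 m/s.
That is 30.44 km/s.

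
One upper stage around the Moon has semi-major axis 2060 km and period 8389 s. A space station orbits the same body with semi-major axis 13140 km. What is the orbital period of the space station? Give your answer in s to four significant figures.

Kepler's third law: T² ∝ a³, so T₂ = T₁ (a₂/a₁)^(3/2).
a₂/a₁ = 6.379, (a₂/a₁)^(3/2) = 16.11.
T₂ = 8389 × 16.11 = 1.351×10⁵ s.

T₂ ≈ 1.351×10⁵ s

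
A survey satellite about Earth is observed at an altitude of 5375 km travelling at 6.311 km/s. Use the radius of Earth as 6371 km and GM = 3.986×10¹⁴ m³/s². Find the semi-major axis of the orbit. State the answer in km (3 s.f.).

a ≈ 14200 km

r = 6371 + 5375 = 11746 km = 1.175×10⁷ m.
Vis-viva rearranged: 1/a = 2/r − v²/μ = 1.703×10⁻⁷ − 9.992×10⁻⁸ = 7.035×10⁻⁸ m⁻¹.
a = 1.421×10⁷ m = 14215 km.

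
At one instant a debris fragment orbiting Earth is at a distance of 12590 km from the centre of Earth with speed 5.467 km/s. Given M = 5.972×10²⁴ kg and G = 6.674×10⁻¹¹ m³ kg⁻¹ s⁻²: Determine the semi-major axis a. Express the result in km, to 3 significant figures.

μ = GM = 6.674×10⁻¹¹ × 5.972×10²⁴ = 3.986×10¹⁴ m³/s².
r = 1.259×10⁷ m.
Vis-viva rearranged: 1/a = 2/r − v²/μ = 1.589×10⁻⁷ − 7.499×10⁻⁸ = 8.387×10⁻⁸ m⁻¹.
a = 1.192×10⁷ m = 11923 km.

a ≈ 11900 km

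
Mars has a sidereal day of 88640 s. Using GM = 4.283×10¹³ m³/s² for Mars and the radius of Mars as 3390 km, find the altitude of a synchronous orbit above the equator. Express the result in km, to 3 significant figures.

A synchronous orbit has period T, so by Kepler's third law a = (μT²/4π²)^(1/3).
μT²/4π² = 4.283×10¹³ × (8.864×10⁴)² / 39.48 = 8.524×10²¹ m³.
a = 2.043×10⁷ m = 20428 km.
Altitude h = a − R = 20428 − 3390 = 17038 km.

h_sync ≈ 17000 km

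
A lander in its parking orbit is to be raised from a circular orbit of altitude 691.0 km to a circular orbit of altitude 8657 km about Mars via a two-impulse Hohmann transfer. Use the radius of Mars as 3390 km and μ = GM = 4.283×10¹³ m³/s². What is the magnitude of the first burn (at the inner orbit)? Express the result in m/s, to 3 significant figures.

r₁ = 3390 + 691.0 = 4081.0 km = 4.0810×10⁶ m.
r₂ = 3390 + 8657 = 12047 km = 1.2047×10⁷ m.
Transfer ellipse a_t = (r₁ + r₂)/2 = 8.064×10⁶ m.
At r₁: circular v_c1 = √(μ/r₁) = 3240 m/s; transfer-periapsis v_p = √[μ(2/r₁ − 1/a_t)] = 3960 m/s.
Δv₁ = v_p − v_c1 = 720.0 m/s.

Δv ≈ 720 m/s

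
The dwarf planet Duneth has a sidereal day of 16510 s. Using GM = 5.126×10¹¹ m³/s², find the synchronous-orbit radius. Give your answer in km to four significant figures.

r_sync ≈ 1524 km

A synchronous orbit has period T, so by Kepler's third law a = (μT²/4π²)^(1/3).
μT²/4π² = 5.126×10¹¹ × (1.651×10⁴)² / 39.48 = 3.539×10¹⁸ m³.
a = 1.524×10⁶ m = 1524.0 km.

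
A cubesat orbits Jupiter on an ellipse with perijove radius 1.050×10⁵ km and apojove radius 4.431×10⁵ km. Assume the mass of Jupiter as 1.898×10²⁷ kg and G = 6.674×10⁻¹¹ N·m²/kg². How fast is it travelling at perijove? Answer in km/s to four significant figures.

v ≈ 44.17 km/s

μ = GM = 6.674×10⁻¹¹ × 1.898×10²⁷ = 1.267×10¹⁷ m³/s².
Semi-major axis a = (r_p + r_a)/2 = 2.7405×10⁵ km = 2.740×10⁸ m.
Vis-viva: v² = μ(2/r − 1/a) = 1.267×10¹⁷ × (1.905×10⁻⁸ − 3.649×10⁻⁹) = 1.951×10⁹ m²/s².
v = 44170 m/s = 44.17 km/s.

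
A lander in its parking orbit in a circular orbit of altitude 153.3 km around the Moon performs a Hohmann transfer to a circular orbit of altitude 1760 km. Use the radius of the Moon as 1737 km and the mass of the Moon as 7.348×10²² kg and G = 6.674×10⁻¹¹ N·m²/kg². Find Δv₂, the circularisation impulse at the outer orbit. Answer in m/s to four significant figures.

Δv ≈ 192.2 m/s

μ = GM = 6.674×10⁻¹¹ × 7.348×10²² = 4.904×10¹² m³/s².
r₁ = 1737 + 153.3 = 1890.3 km = 1.8903×10⁶ m.
r₂ = 1737 + 1760 = 3497.0 km = 3.4970×10⁶ m.
Transfer ellipse a_t = (r₁ + r₂)/2 = 2.694×10⁶ m.
At r₁: circular v_c1 = √(μ/r₁) = 1611 m/s; transfer-perilune v_p = √[μ(2/r₁ − 1/a_t)] = 1835 m/s.
At r₂: circular v_c2 = √(μ/r₂) = 1184 m/s; transfer-apolune v_a = √[μ(2/r₂ − 1/a_t)] = 992.0 m/s.
Δv₂ = v_c2 − v_a = 192.2 m/s.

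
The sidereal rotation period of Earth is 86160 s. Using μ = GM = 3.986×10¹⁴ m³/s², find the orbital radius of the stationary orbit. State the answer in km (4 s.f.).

r_sync ≈ 42160 km

A synchronous orbit has period T, so by Kepler's third law a = (μT²/4π²)^(1/3).
μT²/4π² = 3.986×10¹⁴ × (8.616×10⁴)² / 39.48 = 7.495×10²² m³.
a = 4.216×10⁷ m = 42163 km.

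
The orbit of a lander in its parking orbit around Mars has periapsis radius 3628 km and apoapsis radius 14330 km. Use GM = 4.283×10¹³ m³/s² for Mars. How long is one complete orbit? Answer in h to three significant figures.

Semi-major axis a = (r_p + r_a)/2 = (3628.0 + 14330)/2 = 8979.0 km = 8.979×10⁶ m.
By Kepler's third law T = 2π√(a³/μ) = 2π × 4.111×10³ = 2.583×10⁴ s.
= 7.175 h.

T ≈ 7.18 h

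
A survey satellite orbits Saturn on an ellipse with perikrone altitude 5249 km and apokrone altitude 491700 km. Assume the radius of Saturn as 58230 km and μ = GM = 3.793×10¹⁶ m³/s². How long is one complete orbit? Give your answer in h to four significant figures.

T ≈ 48.14 h

r_p = 58230 + 5249 = 63479 km = 6.3479×10⁷ m.
r_a = 58230 + 491700 = 549930 km = 5.4993×10⁸ m.
Semi-major axis a = (r_p + r_a)/2 = (63479 + 5.4993×10⁵)/2 = 3.0670×10⁵ km = 3.067×10⁸ m.
By Kepler's third law T = 2π√(a³/μ) = 2π × 2.758×10⁴ = 1.733×10⁵ s.
= 48.14 h.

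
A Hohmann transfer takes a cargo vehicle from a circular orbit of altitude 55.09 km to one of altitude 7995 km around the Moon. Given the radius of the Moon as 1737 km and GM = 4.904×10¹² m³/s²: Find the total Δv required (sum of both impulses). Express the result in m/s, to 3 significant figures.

Δv_total ≈ 810 m/s

r₁ = 1737 + 55.09 = 1792.1 km = 1.7921×10⁶ m.
r₂ = 1737 + 7995 = 9732.0 km = 9.7320×10⁶ m.
Transfer ellipse a_t = (r₁ + r₂)/2 = 5.762×10⁶ m.
At r₁: circular v_c1 = √(μ/r₁) = 1654 m/s; transfer-perilune v_p = √[μ(2/r₁ − 1/a_t)] = 2150 m/s.
Δv₁ = v_p − v_c1 = 495.6 m/s.
At r₂: circular v_c2 = √(μ/r₂) = 709.9 m/s; transfer-apolune v_a = √[μ(2/r₂ − 1/a_t)] = 395.9 m/s.
Δv₂ = v_c2 − v_a = 314.0 m/s.
Total Δv = Δv₁ + Δv₂ = 809.6 m/s.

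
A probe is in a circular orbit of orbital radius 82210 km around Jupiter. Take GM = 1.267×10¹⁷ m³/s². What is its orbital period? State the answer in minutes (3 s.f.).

T ≈ 219 minutes

r = 82210 km = 8.221×10⁷ m.
Kepler's third law: T = 2π√(r³/μ) = 2π√((8.221×10⁷)³ / 1.267×10¹⁷).
r³/μ = 4.385×10⁶ s², so T = 2π × 2.094×10³ = 1.316×10⁴ s.
Converting: 1.316×10⁴ s ÷ 60.00 = 219.3 minutes.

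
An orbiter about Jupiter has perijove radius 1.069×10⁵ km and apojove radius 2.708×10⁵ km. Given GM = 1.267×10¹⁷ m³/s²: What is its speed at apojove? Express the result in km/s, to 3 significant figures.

Semi-major axis a = (r_p + r_a)/2 = 1.8885×10⁵ km = 1.888×10⁸ m.
Vis-viva: v² = μ(2/r − 1/a) = 1.267×10¹⁷ × (7.386×10⁻⁹ − 5.295×10⁻⁹) = 2.648×10⁸ m²/s².
v = 16270 m/s = 16.27 km/s.

v ≈ 16.3 km/s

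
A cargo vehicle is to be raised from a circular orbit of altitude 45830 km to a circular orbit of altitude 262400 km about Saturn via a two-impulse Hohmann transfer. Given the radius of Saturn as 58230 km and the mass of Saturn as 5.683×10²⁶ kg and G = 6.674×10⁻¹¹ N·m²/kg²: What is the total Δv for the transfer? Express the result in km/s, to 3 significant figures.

μ = GM = 6.674×10⁻¹¹ × 5.683×10²⁶ = 3.793×10¹⁶ m³/s².
r₁ = 58230 + 45830 = 104060 km = 1.0406×10⁸ m.
r₂ = 58230 + 262400 = 320630 km = 3.2063×10⁸ m.
Transfer ellipse a_t = (r₁ + r₂)/2 = 2.123×10⁸ m.
At r₁: circular v_c1 = √(μ/r₁) = 19090 m/s; transfer-perikrone v_p = √[μ(2/r₁ − 1/a_t)] = 23460 m/s.
Δv₁ = v_p − v_c1 = 4368 m/s.
At r₂: circular v_c2 = √(μ/r₂) = 10880 m/s; transfer-apokrone v_a = √[μ(2/r₂ − 1/a_t)] = 7614 m/s.
Δv₂ = v_c2 − v_a = 3262 m/s.
Total Δv = Δv₁ + Δv₂ = 7631 m/s = 7.631 km/s.

Δv_total ≈ 7.63 km/s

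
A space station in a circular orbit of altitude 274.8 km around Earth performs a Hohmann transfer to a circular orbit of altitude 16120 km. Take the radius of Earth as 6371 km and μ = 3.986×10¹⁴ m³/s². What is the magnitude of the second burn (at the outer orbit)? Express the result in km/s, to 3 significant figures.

Δv ≈ 1.37 km/s

r₁ = 6371 + 274.8 = 6645.8 km = 6.6458×10⁶ m.
r₂ = 6371 + 16120 = 22491 km = 2.2491×10⁷ m.
Transfer ellipse a_t = (r₁ + r₂)/2 = 1.457×10⁷ m.
At r₁: circular v_c1 = √(μ/r₁) = 7745 m/s; transfer-perigee v_p = √[μ(2/r₁ − 1/a_t)] = 9623 m/s.
At r₂: circular v_c2 = √(μ/r₂) = 4210 m/s; transfer-apogee v_a = √[μ(2/r₂ − 1/a_t)] = 2843 m/s.
Δv₂ = v_c2 − v_a = 1366 m/s.
= 1.366 km/s.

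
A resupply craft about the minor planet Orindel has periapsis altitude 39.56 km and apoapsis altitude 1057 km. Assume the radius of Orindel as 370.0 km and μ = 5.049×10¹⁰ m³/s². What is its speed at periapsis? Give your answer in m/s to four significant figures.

r_p = 370.0 + 39.56 = 409.56 km = 4.0956×10⁵ m.
r_a = 370.0 + 1057 = 1427.0 km = 1.4270×10⁶ m.
Semi-major axis a = (r_p + r_a)/2 = 918.28 km = 9.183×10⁵ m.
Vis-viva: v² = μ(2/r − 1/a) = 5.049×10¹⁰ × (4.883×10⁻⁶ − 1.089×10⁻⁶) = 1.916×10⁵ m²/s².
v = 437.7 m/s.

v ≈ 437.7 m/s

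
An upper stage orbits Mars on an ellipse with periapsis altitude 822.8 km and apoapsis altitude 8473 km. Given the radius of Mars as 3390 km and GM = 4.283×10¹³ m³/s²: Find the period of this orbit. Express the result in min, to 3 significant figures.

r_p = 3390 + 822.8 = 4212.8 km = 4.2128×10⁶ m.
r_a = 3390 + 8473 = 11863 km = 1.1863×10⁷ m.
Semi-major axis a = (r_p + r_a)/2 = (4212.8 + 11863)/2 = 8037.9 km = 8.038×10⁶ m.
By Kepler's third law T = 2π√(a³/μ) = 2π × 3.482×10³ = 2.188×10⁴ s.
= 364.6 min.

T ≈ 365 min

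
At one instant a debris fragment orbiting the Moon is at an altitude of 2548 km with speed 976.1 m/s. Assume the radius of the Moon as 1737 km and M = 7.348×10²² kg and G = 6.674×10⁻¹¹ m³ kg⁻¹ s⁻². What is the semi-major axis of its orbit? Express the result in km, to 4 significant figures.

μ = GM = 6.674×10⁻¹¹ × 7.348×10²² = 4.904×10¹² m³/s².
r = 1737 + 2548 = 4285.0 km = 4.285×10⁶ m.
Specific orbital energy ε = v²/2 − μ/r = (976.1)²/2 − 4.904×10¹²/4.285×10⁶ = -6.681×10⁵ J/kg.
Since ε = −μ/(2a), a = −μ/(2ε) = 3.670×10⁶ m = 3670.2 km.

a ≈ 3670 km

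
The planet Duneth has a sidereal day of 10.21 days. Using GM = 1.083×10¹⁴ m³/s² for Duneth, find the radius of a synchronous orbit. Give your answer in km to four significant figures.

T = 10.21 days = 8.821×10⁵ s.
A synchronous orbit has period T, so by Kepler's third law a = (μT²/4π²)^(1/3).
μT²/4π² = 1.083×10¹⁴ × (8.821×10⁵)² / 39.48 = 2.135×10²⁴ m³.
a = 1.288×10⁸ m = 1.2876×10⁵ km.

r_sync ≈ 1.288×10⁵ km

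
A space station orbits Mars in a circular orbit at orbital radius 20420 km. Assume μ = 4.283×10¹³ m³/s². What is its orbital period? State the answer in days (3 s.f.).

r = 20420 km = 2.042×10⁷ m.
Kepler's third law: T = 2π√(r³/μ) = 2π√((2.042×10⁷)³ / 4.283×10¹³).
r³/μ = 1.988×10⁸ s², so T = 2π × 1.410×10⁴ = 8.859×10⁴ s.
Converting: 8.859×10⁴ s ÷ 86400 = 1.025 days.

T ≈ 1.03 days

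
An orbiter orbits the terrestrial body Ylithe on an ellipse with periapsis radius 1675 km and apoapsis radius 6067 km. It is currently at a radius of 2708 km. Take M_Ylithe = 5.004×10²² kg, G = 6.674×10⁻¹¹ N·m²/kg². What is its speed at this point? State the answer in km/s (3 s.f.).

v ≈ 1.27 km/s

μ = GM = 6.674×10⁻¹¹ × 5.004×10²² = 3.340×10¹² m³/s².
Semi-major axis a = (r_p + r_a)/2 = 3871.0 km = 3.871×10⁶ m.
Vis-viva: v² = μ(2/r − 1/a) = 3.340×10¹² × (7.386×10⁻⁷ − 2.583×10⁻⁷) = 1.604×10⁶ m²/s².
v = 1266 m/s = 1.266 km/s.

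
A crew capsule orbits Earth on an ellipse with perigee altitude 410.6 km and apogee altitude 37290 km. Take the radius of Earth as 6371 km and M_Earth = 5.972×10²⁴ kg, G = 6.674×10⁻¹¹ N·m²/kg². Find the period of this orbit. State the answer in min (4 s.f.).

μ = GM = 6.674×10⁻¹¹ × 5.972×10²⁴ = 3.986×10¹⁴ m³/s².
r_p = 6371 + 410.6 = 6781.6 km = 6.7816×10⁶ m.
r_a = 6371 + 37290 = 43661 km = 4.3661×10⁷ m.
Semi-major axis a = (r_p + r_a)/2 = (6781.6 + 43661)/2 = 25221 km = 2.522×10⁷ m.
By Kepler's third law T = 2π√(a³/μ) = 2π × 6.345×10³ = 3.986×10⁴ s.
= 664.4 min.

T ≈ 664.4 min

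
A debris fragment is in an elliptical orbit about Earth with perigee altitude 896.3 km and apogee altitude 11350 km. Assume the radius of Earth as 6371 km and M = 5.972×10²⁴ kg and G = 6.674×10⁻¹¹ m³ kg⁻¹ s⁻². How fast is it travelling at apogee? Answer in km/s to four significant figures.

v ≈ 3.617 km/s

μ = GM = 6.674×10⁻¹¹ × 5.972×10²⁴ = 3.986×10¹⁴ m³/s².
r_p = 6371 + 896.3 = 7267.3 km = 7.2673×10⁶ m.
r_a = 6371 + 11350 = 17721 km = 1.7721×10⁷ m.
Semi-major axis a = (r_p + r_a)/2 = 12494 km = 1.249×10⁷ m.
Vis-viva: v² = μ(2/r − 1/a) = 3.986×10¹⁴ × (1.129×10⁻⁷ − 8.004×10⁻⁸) = 1.308×10⁷ m²/s².
v = 3617 m/s = 3.617 km/s.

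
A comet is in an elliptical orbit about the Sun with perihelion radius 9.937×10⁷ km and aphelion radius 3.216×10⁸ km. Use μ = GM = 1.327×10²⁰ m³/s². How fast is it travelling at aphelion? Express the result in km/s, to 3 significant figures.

Semi-major axis a = (r_p + r_a)/2 = 2.1048×10⁸ km = 2.105×10¹¹ m.
Vis-viva: v² = μ(2/r − 1/a) = 1.327×10²⁰ × (6.219×10⁻¹² − 4.751×10⁻¹²) = 1.948×10⁸ m²/s².
v = 13960 m/s = 13.96 km/s.

v ≈ 14.0 km/s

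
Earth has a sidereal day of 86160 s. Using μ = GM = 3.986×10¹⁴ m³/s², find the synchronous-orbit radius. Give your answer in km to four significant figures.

A synchronous orbit has period T, so by Kepler's third law a = (μT²/4π²)^(1/3).
μT²/4π² = 3.986×10¹⁴ × (8.616×10⁴)² / 39.48 = 7.495×10²² m³.
a = 4.216×10⁷ m = 42163 km.

r_sync ≈ 42160 km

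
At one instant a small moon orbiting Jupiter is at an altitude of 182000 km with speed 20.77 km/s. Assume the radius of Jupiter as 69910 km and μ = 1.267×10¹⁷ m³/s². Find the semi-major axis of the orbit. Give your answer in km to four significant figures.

r = 69910 + 182000 = 2.5191×10⁵ km = 2.519×10⁸ m.
Vis-viva rearranged: 1/a = 2/r − v²/μ = 7.939×10⁻⁹ − 3.405×10⁻⁹ = 4.535×10⁻⁹ m⁻¹.
a = 2.205×10⁸ m = 2.2053×10⁵ km.

a ≈ 2.205×10⁵ km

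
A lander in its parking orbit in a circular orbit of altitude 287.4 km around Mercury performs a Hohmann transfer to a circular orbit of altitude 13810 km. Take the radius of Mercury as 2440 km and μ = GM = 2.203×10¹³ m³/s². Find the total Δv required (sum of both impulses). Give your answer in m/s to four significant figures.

r₁ = 2440 + 287.4 = 2727.4 km = 2.7274×10⁶ m.
r₂ = 2440 + 13810 = 16250 km = 1.6250×10⁷ m.
Transfer ellipse a_t = (r₁ + r₂)/2 = 9.489×10⁶ m.
At r₁: circular v_c1 = √(μ/r₁) = 2842 m/s; transfer-periherm v_p = √[μ(2/r₁ − 1/a_t)] = 3719 m/s.
Δv₁ = v_p − v_c1 = 877.2 m/s.
At r₂: circular v_c2 = √(μ/r₂) = 1164 m/s; transfer-apoherm v_a = √[μ(2/r₂ − 1/a_t)] = 624.2 m/s.
Δv₂ = v_c2 − v_a = 540.1 m/s.
Total Δv = Δv₁ + Δv₂ = 1417 m/s.

Δv_total ≈ 1417 m/s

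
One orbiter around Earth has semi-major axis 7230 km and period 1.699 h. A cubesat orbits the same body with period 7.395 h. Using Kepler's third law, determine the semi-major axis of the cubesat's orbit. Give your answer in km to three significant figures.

Kepler's third law: a³ ∝ T², so a₂ = a₁ (T₂/T₁)^(2/3).
T₂/T₁ = 4.353, (T₂/T₁)^(2/3) = 2.666.
a₂ = 7230 × 2.666 = 19270 km.

a₂ ≈ 19300 km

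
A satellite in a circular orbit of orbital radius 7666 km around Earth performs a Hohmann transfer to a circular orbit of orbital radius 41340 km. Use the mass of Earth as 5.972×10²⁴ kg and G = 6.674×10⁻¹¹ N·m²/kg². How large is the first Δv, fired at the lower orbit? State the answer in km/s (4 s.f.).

μ = GM = 6.674×10⁻¹¹ × 5.972×10²⁴ = 3.986×10¹⁴ m³/s².
r₁ = 7666 km = 7.666×10⁶ m.
r₂ = 41340 km = 4.134×10⁷ m.
Transfer ellipse a_t = (r₁ + r₂)/2 = 2.450×10⁷ m.
At r₁: circular v_c1 = √(μ/r₁) = 7211 m/s; transfer-perigee v_p = √[μ(2/r₁ − 1/a_t)] = 9366 m/s.
Δv₁ = v_p − v_c1 = 2155 m/s.
= 2.155 km/s.

Δv ≈ 2.155 km/s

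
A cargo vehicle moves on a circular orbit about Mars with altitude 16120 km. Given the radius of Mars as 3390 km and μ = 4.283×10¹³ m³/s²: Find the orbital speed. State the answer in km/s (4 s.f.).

r = 3390 + 16120 = 19510 km = 1.9510×10⁷ m.
For a circular orbit v = √(μ/r) = √(4.283×10¹³ / 1.951×10⁷) = √(2.195×10⁶) = 1482 m/s.
That is 1.482 km/s.

v ≈ 1.482 km/s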